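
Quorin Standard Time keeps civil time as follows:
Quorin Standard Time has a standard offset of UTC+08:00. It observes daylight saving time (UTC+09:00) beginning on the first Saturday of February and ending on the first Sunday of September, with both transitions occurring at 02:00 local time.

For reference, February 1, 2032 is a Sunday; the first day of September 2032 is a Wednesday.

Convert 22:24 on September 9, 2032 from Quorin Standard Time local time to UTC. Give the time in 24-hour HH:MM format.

1 February 2032 is a Sunday, so the first Saturday is February 7.
1 September 2032 is a Wednesday, so the first Sunday is September 5.
September 9, 2032 does not fall between 7 February and 5 September, so daylight saving is not in effect and Quorin Standard Time is at UTC+08:00.
22:24 local − 8h = 14:24 UTC.

14:24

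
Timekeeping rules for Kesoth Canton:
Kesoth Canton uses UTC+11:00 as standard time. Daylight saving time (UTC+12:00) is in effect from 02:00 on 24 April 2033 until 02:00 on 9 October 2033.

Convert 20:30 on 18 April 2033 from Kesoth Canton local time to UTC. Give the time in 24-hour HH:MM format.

09:30

18 April 2033 does not fall between 24 April and 9 October, so daylight saving is not in effect and Kesoth Canton is at UTC+11:00.
20:30 local − 11h = 09:30 UTC.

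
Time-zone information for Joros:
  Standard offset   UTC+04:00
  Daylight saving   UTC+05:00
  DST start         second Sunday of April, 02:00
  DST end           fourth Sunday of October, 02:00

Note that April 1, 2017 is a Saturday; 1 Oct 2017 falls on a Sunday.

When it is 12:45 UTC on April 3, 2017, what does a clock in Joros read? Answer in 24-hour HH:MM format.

1 April 2017 is a Saturday, so the first Sunday is April 2 and the second is April 9.
1 October 2017 is a Sunday, so the first Sunday is October 1 and the fourth is October 22.
At the standard offset (UTC+04:00), 12:45 UTC + 4h = 16:45 Joros standard time.
Daylight saving runs 9 April – 22 October; the standard-time date in Joros, April 3, 2017, is outside that window, so Joros is on standard time at UTC+04:00.
12:45 UTC + 4h = 16:45 local.

16:45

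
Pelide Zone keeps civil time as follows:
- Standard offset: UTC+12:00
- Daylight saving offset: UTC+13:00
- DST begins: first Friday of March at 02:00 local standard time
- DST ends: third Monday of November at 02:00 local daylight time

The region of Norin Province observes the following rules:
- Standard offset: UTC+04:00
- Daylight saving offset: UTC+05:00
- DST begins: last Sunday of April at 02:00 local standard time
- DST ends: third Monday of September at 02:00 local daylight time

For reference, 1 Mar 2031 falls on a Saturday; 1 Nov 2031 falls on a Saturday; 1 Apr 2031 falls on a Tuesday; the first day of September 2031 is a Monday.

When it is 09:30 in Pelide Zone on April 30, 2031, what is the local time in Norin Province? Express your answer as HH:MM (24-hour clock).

01:30

1 March 2031 is a Saturday, so the first Friday is March 7.
1 November 2031 is a Saturday, so the first Monday is November 3 and the third is November 17.
April 30, 2031 falls between 7 March and 17 November, so daylight saving is in effect and Pelide Zone is at UTC+13:00.
09:30 Pelide Zone − 13h = 20:30 UTC (rolling into the previous day, 29 April 2031).
1 April 2031 is a Tuesday, so Sundays fall on 6, 13, 20, 27; the last is April 27.
1 September 2031 is a Monday, so the first Monday is September 1 and the third is September 15.
At the standard offset (UTC+04:00), 20:30 UTC + 4h = 00:30 Norin Province standard time (rolling into the next day, 30 April 2031).
Daylight saving runs 27 April – 15 September; the standard-time date in Norin Province, April 30, 2031, is inside that window, so Norin Province is at UTC+05:00.
20:30 UTC + 5h = 01:30 Norin Province (rolling into the next day, 30 April 2031).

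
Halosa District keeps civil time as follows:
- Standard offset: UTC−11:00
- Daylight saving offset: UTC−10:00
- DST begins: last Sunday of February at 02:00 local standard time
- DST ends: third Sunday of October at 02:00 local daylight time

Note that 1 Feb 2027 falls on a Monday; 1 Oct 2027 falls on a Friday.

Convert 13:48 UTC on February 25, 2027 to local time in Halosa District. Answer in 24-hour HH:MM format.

02:48

1 February 2027 is a Monday, so Sundays fall on 7, 14, 21, 28; the last is February 28.
1 October 2027 is a Friday, so the first Sunday is October 3 and the third is October 17.
At the standard offset (UTC−11:00), 13:48 UTC − 11h = 02:48 Halosa District standard time.
The standard-time date in Halosa District, February 25, 2027, does not fall between 28 February and 17 October, so daylight saving is not in effect and Halosa District is at UTC−11:00.
13:48 UTC − 11h = 02:48 local.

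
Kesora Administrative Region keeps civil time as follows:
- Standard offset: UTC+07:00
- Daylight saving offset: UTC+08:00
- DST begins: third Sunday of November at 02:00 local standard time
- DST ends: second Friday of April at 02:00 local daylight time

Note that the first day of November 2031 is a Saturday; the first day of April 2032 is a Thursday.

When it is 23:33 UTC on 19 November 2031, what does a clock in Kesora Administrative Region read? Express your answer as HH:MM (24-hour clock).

1 November 2031 is a Saturday, so the first Sunday is November 2 and the third is November 16.
1 April 2032 is a Thursday, so the first Friday is April 2 and the second is April 9.
At the standard offset (UTC+07:00), 23:33 UTC + 7h = 06:33 Kesora Administrative Region standard time (rolling into the next day, 20 November 2031).
The standard-time date in Kesora Administrative Region, 20 November 2031, lies within the daylight-saving period (16 November 2031 – 9 April 2032), so Kesora Administrative Region is on daylight time, UTC+08:00.
23:33 UTC + 8h = 07:33 local (rolling into the next day, 20 November 2031).

07:33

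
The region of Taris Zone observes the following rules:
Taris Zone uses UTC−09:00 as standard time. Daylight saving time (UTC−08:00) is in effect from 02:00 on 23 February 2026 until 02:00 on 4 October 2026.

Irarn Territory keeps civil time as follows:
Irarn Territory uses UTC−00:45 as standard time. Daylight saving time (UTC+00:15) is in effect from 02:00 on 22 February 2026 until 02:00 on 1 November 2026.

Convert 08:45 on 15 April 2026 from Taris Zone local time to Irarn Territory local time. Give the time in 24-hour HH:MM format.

17:00

15 April 2026 lies within the daylight-saving period (23 February – 4 October), so Taris Zone is on daylight time, UTC−08:00.
08:45 Taris Zone + 8h = 16:45 UTC.
At the standard offset (UTC−00:45), 16:45 UTC − 0h45m = 16:00 Irarn Territory standard time.
Daylight saving runs 22 February – 1 November; the standard-time date in Irarn Territory, 15 April 2026, is inside that window, so Irarn Territory is at UTC+00:15.
16:45 UTC + 0h15m = 17:00 Irarn Territory.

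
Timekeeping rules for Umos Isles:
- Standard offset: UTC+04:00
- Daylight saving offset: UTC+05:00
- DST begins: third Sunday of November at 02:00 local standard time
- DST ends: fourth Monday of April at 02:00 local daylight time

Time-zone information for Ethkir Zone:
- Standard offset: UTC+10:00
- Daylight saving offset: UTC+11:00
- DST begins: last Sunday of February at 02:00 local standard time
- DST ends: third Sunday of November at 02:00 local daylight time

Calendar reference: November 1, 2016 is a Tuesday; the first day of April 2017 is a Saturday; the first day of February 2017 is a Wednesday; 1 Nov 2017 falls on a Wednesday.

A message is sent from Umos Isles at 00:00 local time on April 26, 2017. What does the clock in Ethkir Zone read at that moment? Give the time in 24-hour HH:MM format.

07:00

1 November 2016 is a Tuesday, so the first Sunday is November 6 and the third is November 20.
1 April 2017 is a Saturday, so the first Monday is April 3 and the fourth is April 24.
April 26, 2017 is outside the daylight-saving period (20 November 2016 – 24 April 2017), so Umos Isles is on standard time, UTC+04:00.
00:00 Umos Isles − 4h = 20:00 UTC (rolling into the previous day, 25 April 2017).
1 February 2017 is a Wednesday, so Sundays fall on 5, 12, 19, 26; the last is February 26.
1 November 2017 is a Wednesday, so the first Sunday is November 5 and the third is November 19.
At the standard offset (UTC+10:00), 20:00 UTC + 10h = 06:00 Ethkir Zone standard time (rolling into the next day, 26 April 2017).
The standard-time date in Ethkir Zone, April 26, 2017, falls between 26 February and 19 November, so daylight saving is in effect and Ethkir Zone is at UTC+11:00.
20:00 UTC + 11h = 07:00 Ethkir Zone (rolling into the next day, 26 April 2017).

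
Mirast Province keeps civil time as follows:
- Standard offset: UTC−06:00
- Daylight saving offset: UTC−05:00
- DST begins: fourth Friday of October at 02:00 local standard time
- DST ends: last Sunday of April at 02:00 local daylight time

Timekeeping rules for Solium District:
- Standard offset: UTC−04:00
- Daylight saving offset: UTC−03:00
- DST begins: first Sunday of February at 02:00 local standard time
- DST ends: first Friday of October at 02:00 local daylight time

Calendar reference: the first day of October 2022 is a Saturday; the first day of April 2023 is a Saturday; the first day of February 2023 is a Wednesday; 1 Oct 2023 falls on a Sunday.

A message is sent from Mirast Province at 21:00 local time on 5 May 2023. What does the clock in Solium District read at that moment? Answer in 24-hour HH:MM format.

1 October 2022 is a Saturday, so the first Friday is October 7 and the fourth is October 28.
1 April 2023 is a Saturday, so Sundays fall on 2, 9, 16, 23, 30; the last is April 30.
5 May 2023 is outside the daylight-saving period (28 October 2022 – 30 April 2023), so Mirast Province is on standard time, UTC−06:00.
21:00 Mirast Province + 6h = 03:00 UTC (rolling into the next day, 6 May 2023).
1 February 2023 is a Wednesday, so the first Sunday is February 5.
1 October 2023 is a Sunday, so the first Friday is October 6.
At the standard offset (UTC−04:00), 03:00 UTC − 4h = 23:00 Solium District standard time (rolling into the previous day, 5 May 2023).
The standard-time date in Solium District, 5 May 2023, falls between 5 February and 6 October, so daylight saving is in effect and Solium District is at UTC−03:00.
03:00 UTC − 3h = 00:00 Solium District.

00:00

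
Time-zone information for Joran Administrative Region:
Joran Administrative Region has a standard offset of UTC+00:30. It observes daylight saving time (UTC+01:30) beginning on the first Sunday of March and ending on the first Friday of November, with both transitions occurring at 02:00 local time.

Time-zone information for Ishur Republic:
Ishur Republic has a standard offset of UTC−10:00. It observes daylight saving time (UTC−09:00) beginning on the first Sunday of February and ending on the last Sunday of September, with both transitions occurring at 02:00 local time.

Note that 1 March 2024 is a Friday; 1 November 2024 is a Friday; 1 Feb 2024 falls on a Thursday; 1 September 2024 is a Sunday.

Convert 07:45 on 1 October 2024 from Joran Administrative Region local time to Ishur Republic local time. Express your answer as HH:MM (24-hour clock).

20:15

1 March 2024 is a Friday, so the first Sunday is March 3.
1 November 2024 is a Friday, so the first Friday is November 1.
1 October 2024 falls between 3 March and 1 November, so daylight saving is in effect and Joran Administrative Region is at UTC+01:30.
07:45 Joran Administrative Region − 1h30m = 06:15 UTC.
1 February 2024 is a Thursday, so the first Sunday is February 4.
1 September 2024 is a Sunday, so Sundays fall on 1, 8, 15, 22, 29; the last is September 29.
At the standard offset (UTC−10:00), 06:15 UTC − 10h = 20:15 Ishur Republic standard time (rolling into the previous day, 30 September 2024).
The standard-time date in Ishur Republic, 30 September 2024, is outside the daylight-saving period (4 February – 29 September), so Ishur Republic is on standard time, UTC−10:00.
06:15 UTC − 10h = 20:15 Ishur Republic (rolling into the previous day, 30 September 2024).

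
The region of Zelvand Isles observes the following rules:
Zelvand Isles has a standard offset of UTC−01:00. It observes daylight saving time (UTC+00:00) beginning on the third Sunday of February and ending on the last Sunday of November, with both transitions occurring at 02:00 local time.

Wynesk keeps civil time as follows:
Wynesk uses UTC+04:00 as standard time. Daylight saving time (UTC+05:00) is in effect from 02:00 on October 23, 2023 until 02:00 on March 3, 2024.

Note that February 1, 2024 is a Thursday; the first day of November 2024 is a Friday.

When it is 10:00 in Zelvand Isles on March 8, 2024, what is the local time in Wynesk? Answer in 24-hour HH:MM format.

1 February 2024 is a Thursday, so the first Sunday is February 4 and the third is February 18.
1 November 2024 is a Friday, so Sundays fall on 3, 10, 17, 24; the last is November 24.
March 8, 2024 lies within the daylight-saving period (18 February – 24 November), so Zelvand Isles is on daylight time, UTC+00:00.
10:00 Zelvand Isles − 0h = 10:00 UTC.
At the standard offset (UTC+04:00), 10:00 UTC + 4h = 14:00 Wynesk standard time.
Daylight saving runs 23 October 2023 – 3 March 2024; the standard-time date in Wynesk, March 8, 2024, is outside that window, so Wynesk is on standard time at UTC+04:00.
10:00 UTC + 4h = 14:00 Wynesk.

14:00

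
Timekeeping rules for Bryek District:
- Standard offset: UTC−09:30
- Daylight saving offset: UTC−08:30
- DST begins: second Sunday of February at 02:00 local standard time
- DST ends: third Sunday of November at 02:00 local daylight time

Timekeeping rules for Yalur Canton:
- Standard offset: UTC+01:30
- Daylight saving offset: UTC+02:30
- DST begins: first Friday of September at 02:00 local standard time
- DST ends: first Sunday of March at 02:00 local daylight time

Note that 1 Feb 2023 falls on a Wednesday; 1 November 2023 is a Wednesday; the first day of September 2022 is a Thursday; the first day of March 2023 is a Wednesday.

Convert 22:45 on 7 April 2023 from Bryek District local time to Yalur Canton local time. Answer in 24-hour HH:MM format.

1 February 2023 is a Wednesday, so the first Sunday is February 5 and the second is February 12.
1 November 2023 is a Wednesday, so the first Sunday is November 5 and the third is November 19.
Daylight saving runs 12 February – 19 November; 7 April 2023 is inside that window, so Bryek District is at UTC−08:30.
22:45 Bryek District + 8h30m = 07:15 UTC (rolling into the next day, 8 April 2023).
1 September 2022 is a Thursday, so the first Friday is September 2.
1 March 2023 is a Wednesday, so the first Sunday is March 5.
At the standard offset (UTC+01:30), 07:15 UTC + 1h30m = 08:45 Yalur Canton standard time.
Daylight saving runs 2 September 2022 – 5 March 2023; the standard-time date in Yalur Canton, 8 April 2023, is outside that window, so Yalur Canton is on standard time at UTC+01:30.
07:15 UTC + 1h30m = 08:45 Yalur Canton.

08:45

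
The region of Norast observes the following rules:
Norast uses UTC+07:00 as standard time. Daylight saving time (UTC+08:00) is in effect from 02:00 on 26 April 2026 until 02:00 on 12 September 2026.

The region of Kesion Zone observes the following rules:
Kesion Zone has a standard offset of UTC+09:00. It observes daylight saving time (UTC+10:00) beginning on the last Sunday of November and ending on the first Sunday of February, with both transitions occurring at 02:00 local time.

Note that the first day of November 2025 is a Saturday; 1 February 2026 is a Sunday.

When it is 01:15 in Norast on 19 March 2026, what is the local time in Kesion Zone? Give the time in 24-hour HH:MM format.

Daylight saving runs 26 April – 12 September; 19 March 2026 is outside that window, so Norast is on standard time at UTC+07:00.
01:15 Norast − 7h = 18:15 UTC (rolling into the previous day, 18 March 2026).
1 November 2025 is a Saturday, so Sundays fall on 2, 9, 16, 23, 30; the last is November 30.
1 February 2026 is a Sunday, so the first Sunday is February 1.
At the standard offset (UTC+09:00), 18:15 UTC + 9h = 03:15 Kesion Zone standard time (rolling into the next day, 19 March 2026).
The standard-time date in Kesion Zone, 19 March 2026, does not fall between 30 November 2025 and 1 February 2026, so daylight saving is not in effect and Kesion Zone is at UTC+09:00.
18:15 UTC + 9h = 03:15 Kesion Zone (rolling into the next day, 19 March 2026).

03:15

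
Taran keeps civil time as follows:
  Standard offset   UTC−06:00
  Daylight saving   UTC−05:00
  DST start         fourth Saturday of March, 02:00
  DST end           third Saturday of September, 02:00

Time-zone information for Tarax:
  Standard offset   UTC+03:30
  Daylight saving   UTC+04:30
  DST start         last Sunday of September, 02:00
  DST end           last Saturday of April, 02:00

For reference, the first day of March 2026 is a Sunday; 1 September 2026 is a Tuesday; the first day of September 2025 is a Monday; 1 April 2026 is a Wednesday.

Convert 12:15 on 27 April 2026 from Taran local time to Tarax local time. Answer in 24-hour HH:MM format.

20:45

1 March 2026 is a Sunday, so the first Saturday is March 7 and the fourth is March 28.
1 September 2026 is a Tuesday, so the first Saturday is September 5 and the third is September 19.
27 April 2026 lies within the daylight-saving period (28 March – 19 September), so Taran is on daylight time, UTC−05:00.
12:15 Taran + 5h = 17:15 UTC.
1 September 2025 is a Monday, so Sundays fall on 7, 14, 21, 28; the last is September 28.
1 April 2026 is a Wednesday, so Saturdays fall on 4, 11, 18, 25; the last is April 25.
At the standard offset (UTC+03:30), 17:15 UTC + 3h30m = 20:45 Tarax standard time.
Daylight saving runs 28 September 2025 – 25 April 2026; the standard-time date in Tarax, 27 April 2026, is outside that window, so Tarax is on standard time at UTC+03:30.
17:15 UTC + 3h30m = 20:45 Tarax.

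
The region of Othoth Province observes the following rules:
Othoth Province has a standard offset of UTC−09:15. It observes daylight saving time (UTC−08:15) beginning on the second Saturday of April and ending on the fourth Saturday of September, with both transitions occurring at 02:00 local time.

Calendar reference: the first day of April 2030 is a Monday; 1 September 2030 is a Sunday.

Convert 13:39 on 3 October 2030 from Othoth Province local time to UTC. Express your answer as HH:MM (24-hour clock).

1 April 2030 is a Monday, so the first Saturday is April 6 and the second is April 13.
1 September 2030 is a Sunday, so the first Saturday is September 7 and the fourth is September 28.
Daylight saving runs 13 April – 28 September; 3 October 2030 is outside that window, so Othoth Province is on standard time at UTC−09:15.
13:39 local + 9h15m = 22:54 UTC.

22:54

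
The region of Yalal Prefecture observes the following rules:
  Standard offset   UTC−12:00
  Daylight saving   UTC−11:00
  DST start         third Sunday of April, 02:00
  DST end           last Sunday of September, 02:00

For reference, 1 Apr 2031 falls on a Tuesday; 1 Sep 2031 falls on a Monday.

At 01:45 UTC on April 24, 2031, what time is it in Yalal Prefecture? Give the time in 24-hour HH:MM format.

1 April 2031 is a Tuesday, so the first Sunday is April 6 and the third is April 20.
1 September 2031 is a Monday, so Sundays fall on 7, 14, 21, 28; the last is September 28.
At the standard offset (UTC−12:00), 01:45 UTC − 12h = 13:45 Yalal Prefecture standard time (rolling into the previous day, 23 April 2031).
Daylight saving runs 20 April – 28 September; the standard-time date in Yalal Prefecture, April 23, 2031, is inside that window, so Yalal Prefecture is at UTC−11:00.
01:45 UTC − 11h = 14:45 local (rolling into the previous day, 23 April 2031).

14:45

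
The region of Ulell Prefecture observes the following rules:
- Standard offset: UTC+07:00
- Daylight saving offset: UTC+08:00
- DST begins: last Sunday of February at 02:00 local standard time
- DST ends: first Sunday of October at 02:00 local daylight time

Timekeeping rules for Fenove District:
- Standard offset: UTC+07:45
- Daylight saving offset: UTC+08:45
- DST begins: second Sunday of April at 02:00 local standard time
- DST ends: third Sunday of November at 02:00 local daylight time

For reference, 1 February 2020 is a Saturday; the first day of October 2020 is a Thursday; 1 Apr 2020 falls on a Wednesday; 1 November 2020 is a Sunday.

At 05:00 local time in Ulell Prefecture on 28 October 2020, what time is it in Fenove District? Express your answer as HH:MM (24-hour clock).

1 February 2020 is a Saturday, so Sundays fall on 2, 9, 16, 23; the last is February 23.
1 October 2020 is a Thursday, so the first Sunday is October 4.
28 October 2020 does not fall between 23 February and 4 October, so daylight saving is not in effect and Ulell Prefecture is at UTC+07:00.
05:00 Ulell Prefecture − 7h = 22:00 UTC (rolling into the previous day, 27 October 2020).
1 April 2020 is a Wednesday, so the first Sunday is April 5 and the second is April 12.
1 November 2020 is a Sunday, so the first Sunday is November 1 and the third is November 15.
At the standard offset (UTC+07:45), 22:00 UTC + 7h45m = 05:45 Fenove District standard time (rolling into the next day, 28 October 2020).
Daylight saving runs 12 April – 15 November; the standard-time date in Fenove District, 28 October 2020, is inside that window, so Fenove District is at UTC+08:45.
22:00 UTC + 8h45m = 06:45 Fenove District (rolling into the next day, 28 October 2020).

06:45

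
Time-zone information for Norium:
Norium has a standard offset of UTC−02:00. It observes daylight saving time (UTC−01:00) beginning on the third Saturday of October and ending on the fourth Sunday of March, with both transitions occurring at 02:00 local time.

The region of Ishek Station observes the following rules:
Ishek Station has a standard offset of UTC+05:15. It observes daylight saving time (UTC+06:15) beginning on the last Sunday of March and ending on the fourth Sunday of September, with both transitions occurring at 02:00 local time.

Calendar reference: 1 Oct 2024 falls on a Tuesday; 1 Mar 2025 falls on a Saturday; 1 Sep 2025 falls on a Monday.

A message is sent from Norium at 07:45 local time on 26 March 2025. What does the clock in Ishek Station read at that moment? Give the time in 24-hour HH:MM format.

15:00

1 October 2024 is a Tuesday, so the first Saturday is October 5 and the third is October 19.
1 March 2025 is a Saturday, so the first Sunday is March 2 and the fourth is March 23.
Daylight saving runs 19 October 2024 – 23 March 2025; 26 March 2025 is outside that window, so Norium is on standard time at UTC−02:00.
07:45 Norium + 2h = 09:45 UTC.
1 March 2025 is a Saturday, so Sundays fall on 2, 9, 16, 23, 30; the last is March 30.
1 September 2025 is a Monday, so the first Sunday is September 7 and the fourth is September 28.
At the standard offset (UTC+05:15), 09:45 UTC + 5h15m = 15:00 Ishek Station standard time.
The standard-time date in Ishek Station, 26 March 2025, does not fall between 30 March and 28 September, so daylight saving is not in effect and Ishek Station is at UTC+05:15.
09:45 UTC + 5h15m = 15:00 Ishek Station.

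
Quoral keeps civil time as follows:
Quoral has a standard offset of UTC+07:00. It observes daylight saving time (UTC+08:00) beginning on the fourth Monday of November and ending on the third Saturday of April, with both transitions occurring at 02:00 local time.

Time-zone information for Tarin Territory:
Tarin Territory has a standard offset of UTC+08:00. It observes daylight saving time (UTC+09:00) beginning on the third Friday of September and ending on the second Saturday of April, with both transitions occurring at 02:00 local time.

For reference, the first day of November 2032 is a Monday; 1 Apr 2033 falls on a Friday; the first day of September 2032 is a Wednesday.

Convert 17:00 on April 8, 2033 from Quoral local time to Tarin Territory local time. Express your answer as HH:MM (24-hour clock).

1 November 2032 is a Monday, so the first Monday is November 1 and the fourth is November 22.
1 April 2033 is a Friday, so the first Saturday is April 2 and the third is April 16.
April 8, 2033 lies within the daylight-saving period (22 November 2032 – 16 April 2033), so Quoral is on daylight time, UTC+08:00.
17:00 Quoral − 8h = 09:00 UTC.
1 September 2032 is a Wednesday, so the first Friday is September 3 and the third is September 17.
1 April 2033 is a Friday, so the first Saturday is April 2 and the second is April 9.
At the standard offset (UTC+08:00), 09:00 UTC + 8h = 17:00 Tarin Territory standard time.
The standard-time date in Tarin Territory, April 8, 2033, falls between 17 September 2032 and 9 April 2033, so daylight saving is in effect and Tarin Territory is at UTC+09:00.
09:00 UTC + 9h = 18:00 Tarin Territory.

18:00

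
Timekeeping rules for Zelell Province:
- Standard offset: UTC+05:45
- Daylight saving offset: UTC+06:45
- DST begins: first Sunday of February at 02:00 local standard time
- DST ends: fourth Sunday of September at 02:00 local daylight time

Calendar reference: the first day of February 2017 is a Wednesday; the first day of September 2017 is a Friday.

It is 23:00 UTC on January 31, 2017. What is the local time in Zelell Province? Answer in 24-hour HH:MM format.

04:45

1 February 2017 is a Wednesday, so the first Sunday is February 5.
1 September 2017 is a Friday, so the first Sunday is September 3 and the fourth is September 24.
At the standard offset (UTC+05:45), 23:00 UTC + 5h45m = 04:45 Zelell Province standard time (rolling into the next day, 1 February 2017).
Daylight saving runs 5 February – 24 September; the standard-time date in Zelell Province, February 1, 2017, is outside that window, so Zelell Province is on standard time at UTC+05:45.
23:00 UTC + 5h45m = 04:45 local (rolling into the next day, 1 February 2017).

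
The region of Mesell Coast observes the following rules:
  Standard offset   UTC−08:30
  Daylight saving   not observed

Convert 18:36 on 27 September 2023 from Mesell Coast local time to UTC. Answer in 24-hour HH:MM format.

Mesell Coast has no daylight saving, so its offset is UTC−08:30 year-round.
18:36 local + 8h30m = 03:06 UTC (rolling into the next day, 28 September 2023).

03:06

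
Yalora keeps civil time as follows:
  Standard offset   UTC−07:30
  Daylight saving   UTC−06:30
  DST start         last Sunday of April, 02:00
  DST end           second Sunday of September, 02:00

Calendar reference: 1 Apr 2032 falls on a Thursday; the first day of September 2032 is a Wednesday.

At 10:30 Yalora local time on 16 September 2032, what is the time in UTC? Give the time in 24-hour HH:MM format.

1 April 2032 is a Thursday, so Sundays fall on 4, 11, 18, 25; the last is April 25.
1 September 2032 is a Wednesday, so the first Sunday is September 5 and the second is September 12.
Daylight saving runs 25 April – 12 September; 16 September 2032 is outside that window, so Yalora is on standard time at UTC−07:30.
10:30 local + 7h30m = 18:00 UTC.

18:00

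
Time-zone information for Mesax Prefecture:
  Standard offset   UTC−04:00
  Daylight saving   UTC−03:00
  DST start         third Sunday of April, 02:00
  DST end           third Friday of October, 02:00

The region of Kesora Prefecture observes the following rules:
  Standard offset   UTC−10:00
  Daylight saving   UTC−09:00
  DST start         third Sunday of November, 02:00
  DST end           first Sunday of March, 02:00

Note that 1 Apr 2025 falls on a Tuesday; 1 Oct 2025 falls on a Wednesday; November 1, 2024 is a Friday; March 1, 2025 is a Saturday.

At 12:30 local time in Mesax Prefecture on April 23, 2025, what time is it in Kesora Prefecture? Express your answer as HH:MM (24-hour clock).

1 April 2025 is a Tuesday, so the first Sunday is April 6 and the third is April 20.
1 October 2025 is a Wednesday, so the first Friday is October 3 and the third is October 17.
April 23, 2025 falls between 20 April and 17 October, so daylight saving is in effect and Mesax Prefecture is at UTC−03:00.
12:30 Mesax Prefecture + 3h = 15:30 UTC.
1 November 2024 is a Friday, so the first Sunday is November 3 and the third is November 17.
1 March 2025 is a Saturday, so the first Sunday is March 2.
At the standard offset (UTC−10:00), 15:30 UTC − 10h = 05:30 Kesora Prefecture standard time.
The standard-time date in Kesora Prefecture, April 23, 2025, is outside the daylight-saving period (17 November 2024 – 2 March 2025), so Kesora Prefecture is on standard time, UTC−10:00.
15:30 UTC − 10h = 05:30 Kesora Prefecture.

05:30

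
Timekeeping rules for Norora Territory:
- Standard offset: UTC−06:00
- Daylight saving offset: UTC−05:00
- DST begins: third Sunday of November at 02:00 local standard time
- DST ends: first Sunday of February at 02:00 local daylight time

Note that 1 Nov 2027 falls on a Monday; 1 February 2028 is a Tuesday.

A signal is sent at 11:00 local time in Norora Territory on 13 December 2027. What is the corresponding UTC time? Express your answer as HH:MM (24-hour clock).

16:00

1 November 2027 is a Monday, so the first Sunday is November 7 and the third is November 21.
1 February 2028 is a Tuesday, so the first Sunday is February 6.
13 December 2027 falls between 21 November 2027 and 6 February 2028, so daylight saving is in effect and Norora Territory is at UTC−05:00.
11:00 local + 5h = 16:00 UTC.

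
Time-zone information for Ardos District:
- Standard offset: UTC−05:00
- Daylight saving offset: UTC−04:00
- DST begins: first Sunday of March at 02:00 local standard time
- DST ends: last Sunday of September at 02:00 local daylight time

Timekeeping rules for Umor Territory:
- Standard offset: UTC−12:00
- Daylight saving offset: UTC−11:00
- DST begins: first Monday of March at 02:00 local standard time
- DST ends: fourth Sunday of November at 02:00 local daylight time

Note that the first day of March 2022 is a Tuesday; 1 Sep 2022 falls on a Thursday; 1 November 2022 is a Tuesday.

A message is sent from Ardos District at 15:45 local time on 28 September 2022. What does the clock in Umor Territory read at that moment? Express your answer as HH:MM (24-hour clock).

1 March 2022 is a Tuesday, so the first Sunday is March 6.
1 September 2022 is a Thursday, so Sundays fall on 4, 11, 18, 25; the last is September 25.
Daylight saving runs 6 March – 25 September; 28 September 2022 is outside that window, so Ardos District is on standard time at UTC−05:00.
15:45 Ardos District + 5h = 20:45 UTC.
1 March 2022 is a Tuesday, so the first Monday is March 7.
1 November 2022 is a Tuesday, so the first Sunday is November 6 and the fourth is November 27.
At the standard offset (UTC−12:00), 20:45 UTC − 12h = 08:45 Umor Territory standard time.
The standard-time date in Umor Territory, 28 September 2022, lies within the daylight-saving period (7 March – 27 November), so Umor Territory is on daylight time, UTC−11:00.
20:45 UTC − 11h = 09:45 Umor Territory.

09:45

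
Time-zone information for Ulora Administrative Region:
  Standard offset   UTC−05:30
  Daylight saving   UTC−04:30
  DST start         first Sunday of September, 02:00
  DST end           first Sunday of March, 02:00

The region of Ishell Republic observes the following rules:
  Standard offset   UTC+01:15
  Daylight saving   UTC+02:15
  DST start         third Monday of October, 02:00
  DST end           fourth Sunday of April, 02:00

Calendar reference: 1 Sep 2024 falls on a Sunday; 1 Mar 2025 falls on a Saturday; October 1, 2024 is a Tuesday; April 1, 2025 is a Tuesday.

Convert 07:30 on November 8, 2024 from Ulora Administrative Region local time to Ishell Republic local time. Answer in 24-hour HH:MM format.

1 September 2024 is a Sunday, so the first Sunday is September 1.
1 March 2025 is a Saturday, so the first Sunday is March 2.
November 8, 2024 falls between 1 September 2024 and 2 March 2025, so daylight saving is in effect and Ulora Administrative Region is at UTC−04:30.
07:30 Ulora Administrative Region + 4h30m = 12:00 UTC.
1 October 2024 is a Tuesday, so the first Monday is October 7 and the third is October 21.
1 April 2025 is a Tuesday, so the first Sunday is April 6 and the fourth is April 27.
At the standard offset (UTC+01:15), 12:00 UTC + 1h15m = 13:15 Ishell Republic standard time.
The standard-time date in Ishell Republic, November 8, 2024, lies within the daylight-saving period (21 October 2024 – 27 April 2025), so Ishell Republic is on daylight time, UTC+02:15.
12:00 UTC + 2h15m = 14:15 Ishell Republic.

14:15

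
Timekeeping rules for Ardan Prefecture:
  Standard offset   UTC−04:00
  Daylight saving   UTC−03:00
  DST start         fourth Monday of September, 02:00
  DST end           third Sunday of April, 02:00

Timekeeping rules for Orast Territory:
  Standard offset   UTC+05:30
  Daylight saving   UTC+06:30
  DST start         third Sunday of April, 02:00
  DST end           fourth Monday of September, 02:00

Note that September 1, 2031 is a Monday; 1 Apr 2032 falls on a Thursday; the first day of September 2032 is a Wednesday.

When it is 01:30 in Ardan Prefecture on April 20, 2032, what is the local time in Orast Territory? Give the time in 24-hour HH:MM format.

1 September 2031 is a Monday, so the first Monday is September 1 and the fourth is September 22.
1 April 2032 is a Thursday, so the first Sunday is April 4 and the third is April 18.
April 20, 2032 is outside the daylight-saving period (22 September 2031 – 18 April 2032), so Ardan Prefecture is on standard time, UTC−04:00.
01:30 Ardan Prefecture + 4h = 05:30 UTC.
1 April 2032 is a Thursday, so the first Sunday is April 4 and the third is April 18.
1 September 2032 is a Wednesday, so the first Monday is September 6 and the fourth is September 27.
At the standard offset (UTC+05:30), 05:30 UTC + 5h30m = 11:00 Orast Territory standard time.
The standard-time date in Orast Territory, April 20, 2032, falls between 18 April and 27 September, so daylight saving is in effect and Orast Territory is at UTC+06:30.
05:30 UTC + 6h30m = 12:00 Orast Territory.

12:00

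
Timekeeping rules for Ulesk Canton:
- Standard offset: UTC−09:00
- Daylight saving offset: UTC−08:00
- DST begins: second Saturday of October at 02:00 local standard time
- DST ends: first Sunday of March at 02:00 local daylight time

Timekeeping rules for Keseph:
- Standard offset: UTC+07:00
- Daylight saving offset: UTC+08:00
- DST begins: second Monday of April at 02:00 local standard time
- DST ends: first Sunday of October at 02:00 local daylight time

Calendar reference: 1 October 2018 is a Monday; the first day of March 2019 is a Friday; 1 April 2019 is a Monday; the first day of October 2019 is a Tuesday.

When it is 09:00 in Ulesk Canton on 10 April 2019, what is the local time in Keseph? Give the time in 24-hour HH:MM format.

02:00

1 October 2018 is a Monday, so the first Saturday is October 6 and the second is October 13.
1 March 2019 is a Friday, so the first Sunday is March 3.
Daylight saving runs 13 October 2018 – 3 March 2019; 10 April 2019 is outside that window, so Ulesk Canton is on standard time at UTC−09:00.
09:00 Ulesk Canton + 9h = 18:00 UTC.
1 April 2019 is a Monday, so the first Monday is April 1 and the second is April 8.
1 October 2019 is a Tuesday, so the first Sunday is October 6.
At the standard offset (UTC+07:00), 18:00 UTC + 7h = 01:00 Keseph standard time (rolling into the next day, 11 April 2019).
The standard-time date in Keseph, 11 April 2019, falls between 8 April and 6 October, so daylight saving is in effect and Keseph is at UTC+08:00.
18:00 UTC + 8h = 02:00 Keseph (rolling into the next day, 11 April 2019).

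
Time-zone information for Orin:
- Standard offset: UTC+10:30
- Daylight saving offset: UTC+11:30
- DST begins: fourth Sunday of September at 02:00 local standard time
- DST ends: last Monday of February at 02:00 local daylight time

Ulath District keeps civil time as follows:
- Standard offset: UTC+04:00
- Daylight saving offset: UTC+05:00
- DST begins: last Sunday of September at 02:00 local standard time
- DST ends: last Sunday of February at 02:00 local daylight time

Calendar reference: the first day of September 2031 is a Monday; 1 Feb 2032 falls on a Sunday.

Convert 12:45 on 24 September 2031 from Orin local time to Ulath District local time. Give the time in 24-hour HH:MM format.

1 September 2031 is a Monday, so the first Sunday is September 7 and the fourth is September 28.
1 February 2032 is a Sunday, so Mondays fall on 2, 9, 16, 23; the last is February 23.
Daylight saving runs 28 September 2031 – 23 February 2032; 24 September 2031 is outside that window, so Orin is on standard time at UTC+10:30.
12:45 Orin − 10h30m = 02:15 UTC.
1 September 2031 is a Monday, so Sundays fall on 7, 14, 21, 28; the last is September 28.
1 February 2032 is a Sunday, so Sundays fall on 1, 8, 15, 22, 29; the last is February 29.
At the standard offset (UTC+04:00), 02:15 UTC + 4h = 06:15 Ulath District standard time.
The standard-time date in Ulath District, 24 September 2031, is outside the daylight-saving period (28 September 2031 – 29 February 2032), so Ulath District is on standard time, UTC+04:00.
02:15 UTC + 4h = 06:15 Ulath District.

06:15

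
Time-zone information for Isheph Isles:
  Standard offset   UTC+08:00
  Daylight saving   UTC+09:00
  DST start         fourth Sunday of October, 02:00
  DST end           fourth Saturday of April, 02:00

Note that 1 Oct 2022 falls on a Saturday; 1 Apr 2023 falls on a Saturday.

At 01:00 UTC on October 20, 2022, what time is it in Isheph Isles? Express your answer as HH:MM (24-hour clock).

1 October 2022 is a Saturday, so the first Sunday is October 2 and the fourth is October 23.
1 April 2023 is a Saturday, so the first Saturday is April 1 and the fourth is April 22.
At the standard offset (UTC+08:00), 01:00 UTC + 8h = 09:00 Isheph Isles standard time.
The standard-time date in Isheph Isles, October 20, 2022, does not fall between 23 October 2022 and 22 April 2023, so daylight saving is not in effect and Isheph Isles is at UTC+08:00.
01:00 UTC + 8h = 09:00 local.

09:00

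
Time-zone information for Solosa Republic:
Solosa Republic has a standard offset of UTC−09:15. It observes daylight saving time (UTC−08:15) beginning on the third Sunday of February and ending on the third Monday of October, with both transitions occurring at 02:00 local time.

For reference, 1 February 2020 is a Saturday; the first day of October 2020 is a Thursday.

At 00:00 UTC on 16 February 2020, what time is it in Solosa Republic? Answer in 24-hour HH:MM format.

14:45

1 February 2020 is a Saturday, so the first Sunday is February 2 and the third is February 16.
1 October 2020 is a Thursday, so the first Monday is October 5 and the third is October 19.
At the standard offset (UTC−09:15), 00:00 UTC − 9h15m = 14:45 Solosa Republic standard time (rolling into the previous day, 15 February 2020).
The standard-time date in Solosa Republic, 15 February 2020, is outside the daylight-saving period (16 February – 19 October), so Solosa Republic is on standard time, UTC−09:15.
00:00 UTC − 9h15m = 14:45 local (rolling into the previous day, 15 February 2020).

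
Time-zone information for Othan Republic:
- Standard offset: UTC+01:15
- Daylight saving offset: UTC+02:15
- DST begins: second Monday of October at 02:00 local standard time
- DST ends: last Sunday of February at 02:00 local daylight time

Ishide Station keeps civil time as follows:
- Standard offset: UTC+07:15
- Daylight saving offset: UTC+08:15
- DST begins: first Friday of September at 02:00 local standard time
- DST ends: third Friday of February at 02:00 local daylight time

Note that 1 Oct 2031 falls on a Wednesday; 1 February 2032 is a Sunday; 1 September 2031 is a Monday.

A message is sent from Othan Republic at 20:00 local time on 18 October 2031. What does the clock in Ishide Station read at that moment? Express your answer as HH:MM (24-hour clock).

02:00

1 October 2031 is a Wednesday, so the first Monday is October 6 and the second is October 13.
1 February 2032 is a Sunday, so Sundays fall on 1, 8, 15, 22, 29; the last is February 29.
18 October 2031 lies within the daylight-saving period (13 October 2031 – 29 February 2032), so Othan Republic is on daylight time, UTC+02:15.
20:00 Othan Republic − 2h15m = 17:45 UTC.
1 September 2031 is a Monday, so the first Friday is September 5.
1 February 2032 is a Sunday, so the first Friday is February 6 and the third is February 20.
At the standard offset (UTC+07:15), 17:45 UTC + 7h15m = 01:00 Ishide Station standard time (rolling into the next day, 19 October 2031).
The standard-time date in Ishide Station, 19 October 2031, falls between 5 September 2031 and 20 February 2032, so daylight saving is in effect and Ishide Station is at UTC+08:15.
17:45 UTC + 8h15m = 02:00 Ishide Station (rolling into the next day, 19 October 2031).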